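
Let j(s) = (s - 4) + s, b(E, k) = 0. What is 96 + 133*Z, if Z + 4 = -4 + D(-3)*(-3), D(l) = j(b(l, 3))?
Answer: 628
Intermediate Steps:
j(s) = -4 + 2*s (j(s) = (-4 + s) + s = -4 + 2*s)
D(l) = -4 (D(l) = -4 + 2*0 = -4 + 0 = -4)
Z = 4 (Z = -4 + (-4 - 4*(-3)) = -4 + (-4 + 12) = -4 + 8 = 4)
96 + 133*Z = 96 + 133*4 = 96 + 532 = 628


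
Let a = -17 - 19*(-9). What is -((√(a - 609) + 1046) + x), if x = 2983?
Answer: -4029 - I*√455 ≈ -4029.0 - 21.331*I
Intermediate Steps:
a = 154 (a = -17 + 171 = 154)
-((√(a - 609) + 1046) + x) = -((√(154 - 609) + 1046) + 2983) = -((√(-455) + 1046) + 2983) = -((I*√455 + 1046) + 2983) = -((1046 + I*√455) + 2983) = -(4029 + I*√455) = -4029 - I*√455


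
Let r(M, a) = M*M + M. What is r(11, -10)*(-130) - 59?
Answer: -17219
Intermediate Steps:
r(M, a) = M + M² (r(M, a) = M² + M = M + M²)
r(11, -10)*(-130) - 59 = (11*(1 + 11))*(-130) - 59 = (11*12)*(-130) - 59 = 132*(-130) - 59 = -17160 - 59 = -17219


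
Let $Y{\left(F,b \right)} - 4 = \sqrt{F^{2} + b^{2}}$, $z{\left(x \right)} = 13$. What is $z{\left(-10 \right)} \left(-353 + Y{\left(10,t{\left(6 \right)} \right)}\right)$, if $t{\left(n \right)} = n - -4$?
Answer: $-4537 + 130 \sqrt{2} \approx -4353.2$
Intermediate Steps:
$t{\left(n \right)} = 4 + n$ ($t{\left(n \right)} = n + 4 = 4 + n$)
$Y{\left(F,b \right)} = 4 + \sqrt{F^{2} + b^{2}}$
$z{\left(-10 \right)} \left(-353 + Y{\left(10,t{\left(6 \right)} \right)}\right) = 13 \left(-353 + \left(4 + \sqrt{10^{2} + \left(4 + 6\right)^{2}}\right)\right) = 13 \left(-353 + \left(4 + \sqrt{100 + 10^{2}}\right)\right) = 13 \left(-353 + \left(4 + \sqrt{100 + 100}\right)\right) = 13 \left(-353 + \left(4 + \sqrt{200}\right)\right) = 13 \left(-353 + \left(4 + 10 \sqrt{2}\right)\right) = 13 \left(-349 + 10 \sqrt{2}\right) = -4537 + 130 \sqrt{2}$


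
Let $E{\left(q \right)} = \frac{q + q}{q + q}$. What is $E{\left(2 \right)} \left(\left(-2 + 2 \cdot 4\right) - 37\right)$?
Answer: $-31$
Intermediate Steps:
$E{\left(q \right)} = 1$ ($E{\left(q \right)} = \frac{2 q}{2 q} = 2 q \frac{1}{2 q} = 1$)
$E{\left(2 \right)} \left(\left(-2 + 2 \cdot 4\right) - 37\right) = 1 \left(\left(-2 + 2 \cdot 4\right) - 37\right) = 1 \left(\left(-2 + 8\right) - 37\right) = 1 \left(6 - 37\right) = 1 \left(-31\right) = -31$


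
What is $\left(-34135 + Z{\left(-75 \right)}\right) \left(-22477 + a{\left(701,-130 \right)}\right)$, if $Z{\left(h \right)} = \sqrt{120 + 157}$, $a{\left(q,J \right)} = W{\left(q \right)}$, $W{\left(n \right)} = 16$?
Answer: $766706235 - 22461 \sqrt{277} \approx 7.6633 \cdot 10^{8}$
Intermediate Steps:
$a{\left(q,J \right)} = 16$
$Z{\left(h \right)} = \sqrt{277}$
$\left(-34135 + Z{\left(-75 \right)}\right) \left(-22477 + a{\left(701,-130 \right)}\right) = \left(-34135 + \sqrt{277}\right) \left(-22477 + 16\right) = \left(-34135 + \sqrt{277}\right) \left(-22461\right) = 766706235 - 22461 \sqrt{277}$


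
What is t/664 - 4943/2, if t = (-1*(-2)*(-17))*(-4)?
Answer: -410235/166 ≈ -2471.3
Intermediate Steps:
t = 136 (t = (2*(-17))*(-4) = -34*(-4) = 136)
t/664 - 4943/2 = 136/664 - 4943/2 = 136*(1/664) - 4943*1/2 = 17/83 - 4943/2 = -410235/166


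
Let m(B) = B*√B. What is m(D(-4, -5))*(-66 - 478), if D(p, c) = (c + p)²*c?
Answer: 1982880*I*√5 ≈ 4.4339e+6*I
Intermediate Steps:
D(p, c) = c*(c + p)²
m(B) = B^(3/2)
m(D(-4, -5))*(-66 - 478) = (-5*(-5 - 4)²)^(3/2)*(-66 - 478) = (-5*(-9)²)^(3/2)*(-544) = (-5*81)^(3/2)*(-544) = (-405)^(3/2)*(-544) = -3645*I*√5*(-544) = 1982880*I*√5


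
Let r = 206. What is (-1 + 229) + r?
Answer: 434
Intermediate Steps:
(-1 + 229) + r = (-1 + 229) + 206 = 228 + 206 = 434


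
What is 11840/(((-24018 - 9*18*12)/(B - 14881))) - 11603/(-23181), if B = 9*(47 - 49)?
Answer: 681587678341/100304187 ≈ 6795.2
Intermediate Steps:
B = -18 (B = 9*(-2) = -18)
11840/(((-24018 - 9*18*12)/(B - 14881))) - 11603/(-23181) = 11840/(((-24018 - 9*18*12)/(-18 - 14881))) - 11603/(-23181) = 11840/(((-24018 - 162*12)/(-14899))) - 11603*(-1/23181) = 11840/(((-24018 - 1944)*(-1/14899))) + 11603/23181 = 11840/((-25962*(-1/14899))) + 11603/23181 = 11840/(25962/14899) + 11603/23181 = 11840*(14899/25962) + 11603/23181 = 88202080/12981 + 11603/23181 = 681587678341/100304187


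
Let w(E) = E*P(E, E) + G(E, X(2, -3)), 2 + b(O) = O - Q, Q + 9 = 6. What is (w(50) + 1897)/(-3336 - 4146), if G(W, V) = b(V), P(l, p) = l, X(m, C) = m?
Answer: -2200/3741 ≈ -0.58808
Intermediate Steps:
Q = -3 (Q = -9 + 6 = -3)
b(O) = 1 + O (b(O) = -2 + (O - 1*(-3)) = -2 + (O + 3) = -2 + (3 + O) = 1 + O)
G(W, V) = 1 + V
w(E) = 3 + E**2 (w(E) = E*E + (1 + 2) = E**2 + 3 = 3 + E**2)
(w(50) + 1897)/(-3336 - 4146) = ((3 + 50**2) + 1897)/(-3336 - 4146) = ((3 + 2500) + 1897)/(-7482) = (2503 + 1897)*(-1/7482) = 4400*(-1/7482) = -2200/3741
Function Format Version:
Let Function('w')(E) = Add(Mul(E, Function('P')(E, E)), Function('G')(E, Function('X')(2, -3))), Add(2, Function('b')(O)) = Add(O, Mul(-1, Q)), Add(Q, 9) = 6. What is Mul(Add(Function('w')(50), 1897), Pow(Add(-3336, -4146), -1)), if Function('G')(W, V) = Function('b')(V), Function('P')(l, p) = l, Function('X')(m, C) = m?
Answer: Rational(-2200, 3741) ≈ -0.58808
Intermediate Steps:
Q = -3 (Q = Add(-9, 6) = -3)
Function('b')(O) = Add(1, O) (Function('b')(O) = Add(-2, Add(O, Mul(-1, -3))) = Add(-2, Add(O, 3)) = Add(-2, Add(3, O)) = Add(1, O))
Function('G')(W, V) = Add(1, V)
Function('w')(E) = Add(3, Pow(E, 2)) (Function('w')(E) = Add(Mul(E, E), Add(1, 2)) = Add(Pow(E, 2), 3) = Add(3, Pow(E, 2)))
Mul(Add(Function('w')(50), 1897), Pow(Add(-3336, -4146), -1)) = Mul(Add(Add(3, Pow(50, 2)), 1897), Pow(Add(-3336, -4146), -1)) = Mul(Add(Add(3, 2500), 1897), Pow(-7482, -1)) = Mul(Add(2503, 1897), Rational(-1, 7482)) = Mul(4400, Rational(-1, 7482)) = Rational(-2200, 3741)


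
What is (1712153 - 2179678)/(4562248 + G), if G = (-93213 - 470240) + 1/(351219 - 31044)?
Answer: -149689816875/1280314189126 ≈ -0.11692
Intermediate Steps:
G = -180403564274/320175 (G = -563453 + 1/320175 = -180403564274/320175 ≈ -5.6345e+5)
(1712153 - 2179678)/(4562248 + G) = (1712153 - 2179678)/(4562248 - 180403564274/320175) = -467525/1280314189126/320175 = -467525*320175/1280314189126 = -149689816875/1280314189126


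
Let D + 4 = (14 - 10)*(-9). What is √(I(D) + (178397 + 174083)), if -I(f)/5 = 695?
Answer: √349005 ≈ 590.77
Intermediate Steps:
D = -40 (D = -4 + (14 - 10)*(-9) = -4 + 4*(-9) = -4 - 36 = -40)
I(f) = -3475 (I(f) = -5*695 = -3475)
√(I(D) + (178397 + 174083)) = √(-3475 + (178397 + 174083)) = √(-3475 + 352480) = √349005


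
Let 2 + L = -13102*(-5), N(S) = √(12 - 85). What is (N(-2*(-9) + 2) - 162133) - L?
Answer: -227641 + I*√73 ≈ -2.2764e+5 + 8.544*I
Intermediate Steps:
N(S) = I*√73 (N(S) = √(-73) = I*√73)
L = 65508 (L = -2 - 13102*(-5) = -2 + 65510 = 65508)
(N(-2*(-9) + 2) - 162133) - L = (I*√73 - 162133) - 1*65508 = (-162133 + I*√73) - 65508 = -227641 + I*√73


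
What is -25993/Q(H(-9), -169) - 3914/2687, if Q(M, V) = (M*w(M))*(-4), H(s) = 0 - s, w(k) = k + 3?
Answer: 68152343/1160784 ≈ 58.712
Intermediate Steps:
w(k) = 3 + k
H(s) = -s
Q(M, V) = -4*M*(3 + M) (Q(M, V) = (M*(3 + M))*(-4) = -4*M*(3 + M))
-25993/Q(H(-9), -169) - 3914/2687 = -25993*(-1/(36*(3 - 1*(-9)))) - 3914/2687 = -25993*(-1/(36*(3 + 9))) - 3914*1/2687 = -25993/((-4*9*12)) - 3914/2687 = -25993/(-432) - 3914/2687 = -25993*(-1/432) - 3914/2687 = 25993/432 - 3914/2687 = 68152343/1160784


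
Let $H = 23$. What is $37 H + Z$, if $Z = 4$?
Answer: $855$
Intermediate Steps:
$37 H + Z = 37 \cdot 23 + 4 = 851 + 4 = 855$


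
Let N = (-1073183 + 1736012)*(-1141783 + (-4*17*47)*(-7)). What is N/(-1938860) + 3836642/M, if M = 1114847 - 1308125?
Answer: 71700299710276381/187369491540 ≈ 3.8267e+5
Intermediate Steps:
M = -193278
N = -741978073719 (N = 662829*(-1141783 - 68*47*(-7)) = 662829*(-1141783 - 3196*(-7)) = 662829*(-1141783 + 22372) = 662829*(-1119411) = -741978073719)
N/(-1938860) + 3836642/M = -741978073719/(-1938860) + 3836642/(-193278) = -741978073719*(-1/1938860) + 3836642*(-1/193278) = 741978073719/1938860 - 1918321/96639 = 71700299710276381/187369491540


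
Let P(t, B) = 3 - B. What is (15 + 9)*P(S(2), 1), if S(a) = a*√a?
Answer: 48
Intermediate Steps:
S(a) = a^(3/2)
(15 + 9)*P(S(2), 1) = (15 + 9)*(3 - 1*1) = 24*(3 - 1) = 24*2 = 48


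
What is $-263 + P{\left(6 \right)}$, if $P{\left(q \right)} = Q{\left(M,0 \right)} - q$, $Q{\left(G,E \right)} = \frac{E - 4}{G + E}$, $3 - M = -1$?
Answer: $-270$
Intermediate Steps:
$M = 4$ ($M = 3 - -1 = 3 + 1 = 4$)
$Q{\left(G,E \right)} = \frac{-4 + E}{E + G}$
$P{\left(q \right)} = -1 - q$ ($P{\left(q \right)} = \frac{-4 + 0}{0 + 4} - q = \frac{1}{4} \left(-4\right) - q = -1 - q$)
$-263 + P{\left(6 \right)} = -263 - 7 = -270$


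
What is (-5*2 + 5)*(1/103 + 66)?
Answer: -33995/103 ≈ -330.05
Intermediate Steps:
(-5*2 + 5)*(1/103 + 66) = (-10 + 5)*(1/103 + 66) = -5*6799/103 = -33995/103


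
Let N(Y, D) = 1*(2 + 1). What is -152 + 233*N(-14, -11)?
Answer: 547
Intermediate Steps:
N(Y, D) = 3 (N(Y, D) = 1*3 = 3)
-152 + 233*N(-14, -11) = -152 + 233*3 = -152 + 699 = 547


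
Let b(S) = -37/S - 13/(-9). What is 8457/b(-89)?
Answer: 6774057/1490 ≈ 4546.3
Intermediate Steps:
b(S) = 13/9 - 37/S (b(S) = -37/S - 13*(-⅑) = -37/S + 13/9 = 13/9 - 37/S)
8457/b(-89) = 8457/(13/9 - 37/(-89)) = 8457/(13/9 - 37*(-1/89)) = 8457/(13/9 + 37/89) = 8457/(1490/801) = 8457*(801/1490) = 6774057/1490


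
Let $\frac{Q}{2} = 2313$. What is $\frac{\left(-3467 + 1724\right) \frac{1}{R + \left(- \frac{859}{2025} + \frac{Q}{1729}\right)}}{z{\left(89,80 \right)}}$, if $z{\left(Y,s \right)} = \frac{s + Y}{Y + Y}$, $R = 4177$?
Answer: $- \frac{41779579275}{95111245216} \approx -0.43927$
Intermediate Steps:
$Q = 4626$ ($Q = 2 \cdot 2313 = 4626$)
$z{\left(Y,s \right)} = \frac{Y + s}{2 Y}$
$\frac{\left(-3467 + 1724\right) \frac{1}{R + \left(- \frac{859}{2025} + \frac{Q}{1729}\right)}}{z{\left(89,80 \right)}} = \frac{\left(-3467 + 1724\right) \frac{1}{4177 + \left(- \frac{859}{2025} + \frac{4626}{1729}\right)}}{\frac{1}{2} \cdot \frac{1}{89} \left(89 + 80\right)} = \frac{\left(-1743\right) \frac{1}{4177 + \left(\left(-859\right) \frac{1}{2025} + 4626 \cdot \frac{1}{1729}\right)}}{\frac{1}{2} \cdot \frac{1}{89} \cdot 169} = \frac{\left(-1743\right) \frac{1}{4177 + \left(- \frac{859}{2025} + \frac{4626}{1729}\right)}}{\frac{169}{178}} = - \frac{1743}{4177 + \frac{7882439}{3501225}} \cdot \frac{178}{169} = - \frac{1743}{\frac{14632499264}{3501225}} \cdot \frac{178}{169} = \left(-1743\right) \frac{3501225}{14632499264} \cdot \frac{178}{169} = \left(- \frac{6102635175}{14632499264}\right) \frac{178}{169} = - \frac{41779579275}{95111245216}$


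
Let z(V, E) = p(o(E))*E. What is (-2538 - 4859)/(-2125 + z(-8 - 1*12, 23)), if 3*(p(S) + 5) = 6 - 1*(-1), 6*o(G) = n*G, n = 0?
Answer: 22191/6559 ≈ 3.3833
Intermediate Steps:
o(G) = 0 (o(G) = (0*G)/6 = (1/6)*0 = 0)
p(S) = -8/3 (p(S) = -5 + (6 - 1*(-1))/3 = -5 + (6 + 1)/3 = -5 + (1/3)*7 = -5 + 7/3 = -8/3)
z(V, E) = -8*E/3
(-2538 - 4859)/(-2125 + z(-8 - 1*12, 23)) = (-2538 - 4859)/(-2125 - 8/3*23) = -7397/(-2125 - 184/3) = -7397/(-6559/3) = -7397*(-3/6559) = 22191/6559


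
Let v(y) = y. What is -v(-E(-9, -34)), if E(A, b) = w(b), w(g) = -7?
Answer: -7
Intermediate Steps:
E(A, b) = -7
-v(-E(-9, -34)) = -(-1)*(-7) = -1*7 = -7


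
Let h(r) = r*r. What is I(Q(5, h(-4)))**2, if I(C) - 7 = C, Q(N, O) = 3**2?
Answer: 256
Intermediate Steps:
h(r) = r**2
Q(N, O) = 9
I(C) = 7 + C
I(Q(5, h(-4)))**2 = (7 + 9)**2 = 16**2 = 256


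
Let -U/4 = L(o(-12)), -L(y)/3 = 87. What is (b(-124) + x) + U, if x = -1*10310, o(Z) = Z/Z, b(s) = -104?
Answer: -9370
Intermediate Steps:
o(Z) = 1
x = -10310
L(y) = -261 (L(y) = -3*87 = -261)
U = 1044 (U = -4*(-261) = 1044)
(b(-124) + x) + U = (-104 - 10310) + 1044 = -10414 + 1044 = -9370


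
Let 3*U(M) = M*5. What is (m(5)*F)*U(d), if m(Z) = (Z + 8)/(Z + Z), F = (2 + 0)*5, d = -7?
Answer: -455/3 ≈ -151.67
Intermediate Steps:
U(M) = 5*M/3 (U(M) = (M*5)/3 = (5*M)/3 = 5*M/3)
F = 10 (F = 2*5 = 10)
m(Z) = (8 + Z)/(2*Z) (m(Z) = (8 + Z)/((2*Z)) = (8 + Z)*(1/(2*Z)) = (8 + Z)/(2*Z))
(m(5)*F)*U(d) = (((1/2)*(8 + 5)/5)*10)*((5/3)*(-7)) = (((1/2)*(1/5)*13)*10)*(-35/3) = ((13/10)*10)*(-35/3) = 13*(-35/3) = -455/3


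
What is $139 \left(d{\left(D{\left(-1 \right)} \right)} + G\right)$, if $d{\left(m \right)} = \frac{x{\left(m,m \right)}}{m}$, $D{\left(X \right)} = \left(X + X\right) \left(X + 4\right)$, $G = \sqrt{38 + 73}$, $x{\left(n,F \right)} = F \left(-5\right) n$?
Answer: $4170 + 139 \sqrt{111} \approx 5634.5$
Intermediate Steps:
$x{\left(n,F \right)} = - 5 F n$
$G = \sqrt{111} \approx 10.536$
$D{\left(X \right)} = 2 X \left(4 + X\right)$
$d{\left(m \right)} = - 5 m$ ($d{\left(m \right)} = \frac{\left(-5\right) m m}{m} = \frac{\left(-5\right) m^{2}}{m} = - 5 m$)
$139 \left(d{\left(D{\left(-1 \right)} \right)} + G\right) = 139 \left(- 5 \cdot 2 \left(-1\right) \left(4 - 1\right) + \sqrt{111}\right) = 139 \left(- 5 \cdot 2 \left(-1\right) 3 + \sqrt{111}\right) = 139 \left(\left(-5\right) \left(-6\right) + \sqrt{111}\right) = 139 \left(30 + \sqrt{111}\right) = 4170 + 139 \sqrt{111}$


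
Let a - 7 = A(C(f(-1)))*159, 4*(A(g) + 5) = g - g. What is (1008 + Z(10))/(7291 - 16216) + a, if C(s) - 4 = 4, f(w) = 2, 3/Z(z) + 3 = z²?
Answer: -227429693/288575 ≈ -788.11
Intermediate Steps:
Z(z) = 3/(-3 + z²)
C(s) = 8 (C(s) = 4 + 4 = 8)
A(g) = -5 (A(g) = -5 + (g - g)/4 = -5 + (¼)*0 = -5 + 0 = -5)
a = -788 (a = 7 - 5*159 = 7 - 795 = -788)
(1008 + Z(10))/(7291 - 16216) + a = (1008 + 3/(-3 + 10²))/(7291 - 16216) - 788 = (1008 + 3/(-3 + 100))/(-8925) - 788 = (1008 + 3/97)*(-1/8925) - 788 = (97779/97)*(-1/8925) - 788 = -32593/288575 - 788 = -227429693/288575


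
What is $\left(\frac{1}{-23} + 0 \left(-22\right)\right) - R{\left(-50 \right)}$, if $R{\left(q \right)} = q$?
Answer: $\frac{1149}{23} \approx 49.957$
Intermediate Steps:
$\left(\frac{1}{-23} + 0 \left(-22\right)\right) - R{\left(-50 \right)} = \left(\frac{1}{-23} + 0 \left(-22\right)\right) - -50 = \left(- \frac{1}{23} + 0\right) + 50 = - \frac{1}{23} + 50 = \frac{1149}{23}$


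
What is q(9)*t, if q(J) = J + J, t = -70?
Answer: -1260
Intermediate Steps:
q(J) = 2*J
q(9)*t = (2*9)*(-70) = 18*(-70) = -1260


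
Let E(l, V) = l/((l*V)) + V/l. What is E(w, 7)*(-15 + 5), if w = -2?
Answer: 235/7 ≈ 33.571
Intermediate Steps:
E(l, V) = 1/V + V/l (E(l, V) = l/((V*l)) + V/l = l*(1/(V*l)) + V/l = 1/V + V/l)
E(w, 7)*(-15 + 5) = (1/7 + 7/(-2))*(-15 + 5) = (⅐ + 7*(-½))*(-10) = (⅐ - 7/2)*(-10) = -47/14*(-10) = 235/7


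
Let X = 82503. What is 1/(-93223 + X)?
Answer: -1/10720 ≈ -9.3284e-5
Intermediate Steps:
1/(-93223 + X) = 1/(-93223 + 82503) = 1/(-10720) = -1/10720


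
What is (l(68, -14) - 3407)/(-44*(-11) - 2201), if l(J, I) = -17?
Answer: 3424/1717 ≈ 1.9942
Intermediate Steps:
(l(68, -14) - 3407)/(-44*(-11) - 2201) = (-17 - 3407)/(-44*(-11) - 2201) = -3424/(484 - 2201) = -3424/(-1717) = -3424*(-1/1717) = 3424/1717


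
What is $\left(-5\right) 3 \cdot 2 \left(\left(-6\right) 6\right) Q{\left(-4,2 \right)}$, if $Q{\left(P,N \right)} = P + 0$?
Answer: $-4320$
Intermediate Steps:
$Q{\left(P,N \right)} = P$
$\left(-5\right) 3 \cdot 2 \left(\left(-6\right) 6\right) Q{\left(-4,2 \right)} = \left(-5\right) 3 \cdot 2 \left(\left(-6\right) 6\right) \left(-4\right) = \left(-15\right) 2 \left(-36\right) \left(-4\right) = \left(-30\right) \left(-36\right) \left(-4\right) = 1080 \left(-4\right) = -4320$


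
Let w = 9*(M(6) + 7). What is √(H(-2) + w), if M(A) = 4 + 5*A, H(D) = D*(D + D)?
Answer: √377 ≈ 19.416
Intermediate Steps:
H(D) = 2*D² (H(D) = D*(2*D) = 2*D²)
w = 369 (w = 9*((4 + 5*6) + 7) = 9*((4 + 30) + 7) = 9*(34 + 7) = 9*41 = 369)
√(H(-2) + w) = √(2*(-2)² + 369) = √(2*4 + 369) = √(8 + 369) = √377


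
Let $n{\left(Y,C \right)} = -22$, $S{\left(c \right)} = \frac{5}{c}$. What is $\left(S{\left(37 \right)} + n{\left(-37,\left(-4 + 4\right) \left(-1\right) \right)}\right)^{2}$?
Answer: $\frac{654481}{1369} \approx 478.07$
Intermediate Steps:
$\left(S{\left(37 \right)} + n{\left(-37,\left(-4 + 4\right) \left(-1\right) \right)}\right)^{2} = \left(\frac{5}{37} - 22\right)^{2} = \left(- \frac{809}{37}\right)^{2} = \frac{654481}{1369}$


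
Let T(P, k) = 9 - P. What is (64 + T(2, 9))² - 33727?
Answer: -28686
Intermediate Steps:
(64 + T(2, 9))² - 33727 = (64 + (9 - 1*2))² - 33727 = (64 + (9 - 2))² - 33727 = (64 + 7)² - 33727 = 71² - 33727 = 5041 - 33727 = -28686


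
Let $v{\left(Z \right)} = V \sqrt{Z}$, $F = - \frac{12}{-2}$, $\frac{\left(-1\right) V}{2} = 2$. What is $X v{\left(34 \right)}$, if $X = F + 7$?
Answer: $- 52 \sqrt{34} \approx -303.21$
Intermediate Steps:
$V = -4$ ($V = \left(-2\right) 2 = -4$)
$F = 6$ ($F = \left(-12\right) \left(- \frac{1}{2}\right) = 6$)
$v{\left(Z \right)} = - 4 \sqrt{Z}$
$X = 13$ ($X = 6 + 7 = 13$)
$X v{\left(34 \right)} = 13 \left(- 4 \sqrt{34}\right) = - 52 \sqrt{34}$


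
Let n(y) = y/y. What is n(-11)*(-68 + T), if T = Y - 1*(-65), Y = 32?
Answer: 29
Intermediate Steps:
T = 97 (T = 32 - 1*(-65) = 32 + 65 = 97)
n(y) = 1
n(-11)*(-68 + T) = 1*(-68 + 97) = 1*29 = 29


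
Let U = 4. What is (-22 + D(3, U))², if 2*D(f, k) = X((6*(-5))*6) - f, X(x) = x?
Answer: 51529/4 ≈ 12882.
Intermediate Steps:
D(f, k) = -90 - f/2 (D(f, k) = ((6*(-5))*6 - f)/2 = (-30*6 - f)/2 = (-180 - f)/2 = -90 - f/2)
(-22 + D(3, U))² = (-22 + (-90 - ½*3))² = (-22 + (-90 - 3/2))² = (-22 - 183/2)² = (-227/2)² = 51529/4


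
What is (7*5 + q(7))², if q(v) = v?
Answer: 1764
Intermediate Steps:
(7*5 + q(7))² = (7*5 + 7)² = (35 + 7)² = 42² = 1764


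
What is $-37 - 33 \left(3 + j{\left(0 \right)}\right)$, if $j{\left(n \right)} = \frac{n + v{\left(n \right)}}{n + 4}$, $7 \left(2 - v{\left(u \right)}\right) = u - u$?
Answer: $- \frac{305}{2} \approx -152.5$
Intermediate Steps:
$v{\left(u \right)} = 2$ ($v{\left(u \right)} = 2 - \frac{u - u}{7} = 2 - 0 = 2 + 0 = 2$)
$j{\left(n \right)} = \frac{2 + n}{4 + n}$ ($j{\left(n \right)} = \frac{n + 2}{n + 4} = \frac{2 + n}{4 + n}$)
$-37 - 33 \left(3 + j{\left(0 \right)}\right) = -37 - 33 \left(3 + \frac{2 + 0}{4 + 0}\right) = -37 - 33 \left(3 + \frac{1}{4} \cdot 2\right) = -37 - 33 \left(3 + \frac{1}{2}\right) = -37 - \frac{231}{2} = - \frac{305}{2}$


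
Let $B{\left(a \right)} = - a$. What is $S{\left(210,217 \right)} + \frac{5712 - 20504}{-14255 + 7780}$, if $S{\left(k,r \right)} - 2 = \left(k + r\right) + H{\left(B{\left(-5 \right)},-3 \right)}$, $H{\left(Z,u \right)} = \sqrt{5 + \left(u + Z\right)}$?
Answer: $\frac{2792567}{6475} + \sqrt{7} \approx 433.93$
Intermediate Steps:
$H{\left(Z,u \right)} = \sqrt{5 + Z + u}$ ($H{\left(Z,u \right)} = \sqrt{5 + \left(Z + u\right)} = \sqrt{5 + Z + u}$)
$S{\left(k,r \right)} = 2 + k + r + \sqrt{7}$ ($S{\left(k,r \right)} = 2 + \left(\left(k + r\right) + \sqrt{5 - -5 - 3}\right) = 2 + \left(\left(k + r\right) + \sqrt{5 + 5 - 3}\right) = 2 + \left(\left(k + r\right) + \sqrt{7}\right) = 2 + \left(k + r + \sqrt{7}\right) = 2 + k + r + \sqrt{7}$)
$S{\left(210,217 \right)} + \frac{5712 - 20504}{-14255 + 7780} = \left(2 + 210 + 217 + \sqrt{7}\right) + \frac{5712 - 20504}{-14255 + 7780} = \left(429 + \sqrt{7}\right) - \frac{14792}{-6475} = \left(429 + \sqrt{7}\right) - - \frac{14792}{6475} = \left(429 + \sqrt{7}\right) + \frac{14792}{6475} = \frac{2792567}{6475} + \sqrt{7}$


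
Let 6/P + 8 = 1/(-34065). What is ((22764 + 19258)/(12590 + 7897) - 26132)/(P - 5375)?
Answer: 145887103204502/30013552620555 ≈ 4.8607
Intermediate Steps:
P = -204390/272521 (P = 6/(-8 + 1/(-34065)) = 6/(-8 - 1/34065) = 6/(-272521/34065) = 6*(-34065/272521) = -204390/272521 ≈ -0.75000)
((22764 + 19258)/(12590 + 7897) - 26132)/(P - 5375) = ((22764 + 19258)/(12590 + 7897) - 26132)/(-204390/272521 - 5375) = (42022/20487 - 26132)/(-1465004765/272521) = (42022*(1/20487) - 26132)*(-272521/1465004765) = (42022/20487 - 26132)*(-272521/1465004765) = -535324262/20487*(-272521/1465004765) = 145887103204502/30013552620555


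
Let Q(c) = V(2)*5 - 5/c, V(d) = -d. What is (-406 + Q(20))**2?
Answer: 2772225/16 ≈ 1.7326e+5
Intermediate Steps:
Q(c) = -10 - 5/c (Q(c) = -1*2*5 - 5/c = -2*5 - 5/c = -10 - 5/c)
(-406 + Q(20))**2 = (-406 + (-10 - 5/20))**2 = (-406 + (-10 - 5*1/20))**2 = (-406 + (-10 - 1/4))**2 = (-406 - 41/4)**2 = (-1665/4)**2 = 2772225/16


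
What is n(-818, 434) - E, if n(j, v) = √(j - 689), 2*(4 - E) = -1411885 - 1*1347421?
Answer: -1379657 + I*√1507 ≈ -1.3797e+6 + 38.82*I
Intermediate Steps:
E = 1379657 (E = 4 - (-1411885 - 1*1347421)/2 = 4 - (-1411885 - 1347421)/2 = 4 - ½*(-2759306) = 4 + 1379653 = 1379657)
n(j, v) = √(-689 + j)
n(-818, 434) - E = √(-689 - 818) - 1*1379657 = √(-1507) - 1379657 = I*√1507 - 1379657 = -1379657 + I*√1507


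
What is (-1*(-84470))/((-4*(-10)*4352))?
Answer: 8447/17408 ≈ 0.48524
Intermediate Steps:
(-1*(-84470))/((-4*(-10)*4352)) = 84470/((40*4352)) = 84470/174080 = 84470*(1/174080) = 8447/17408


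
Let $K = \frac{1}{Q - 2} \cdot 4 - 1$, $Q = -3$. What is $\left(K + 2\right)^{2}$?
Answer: $\frac{1}{25} \approx 0.04$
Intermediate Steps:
$K = - \frac{9}{5}$ ($K = \frac{1}{-3 - 2} \cdot 4 - 1 = \frac{1}{-5} \cdot 4 - 1 = \left(- \frac{1}{5}\right) 4 - 1 = - \frac{4}{5} - 1 = - \frac{9}{5} \approx -1.8$)
$\left(K + 2\right)^{2} = \left(- \frac{9}{5} + 2\right)^{2} = \left(\frac{1}{5}\right)^{2} = \frac{1}{25}$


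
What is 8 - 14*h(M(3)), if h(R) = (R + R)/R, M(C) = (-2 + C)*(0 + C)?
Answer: -20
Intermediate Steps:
M(C) = C*(-2 + C) (M(C) = (-2 + C)*C = C*(-2 + C))
h(R) = 2 (h(R) = (2*R)/R = 2)
8 - 14*h(M(3)) = 8 - 14*2 = 8 - 28 = -20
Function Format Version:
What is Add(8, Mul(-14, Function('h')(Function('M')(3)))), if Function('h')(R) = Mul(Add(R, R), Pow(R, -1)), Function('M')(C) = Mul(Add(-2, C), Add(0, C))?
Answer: -20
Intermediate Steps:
Function('M')(C) = Mul(C, Add(-2, C)) (Function('M')(C) = Mul(Add(-2, C), C) = Mul(C, Add(-2, C)))
Function('h')(R) = 2 (Function('h')(R) = Mul(Mul(2, R), Pow(R, -1)) = 2)
Add(8, Mul(-14, Function('h')(Function('M')(3)))) = Add(8, Mul(-14, 2)) = Add(8, -28) = -20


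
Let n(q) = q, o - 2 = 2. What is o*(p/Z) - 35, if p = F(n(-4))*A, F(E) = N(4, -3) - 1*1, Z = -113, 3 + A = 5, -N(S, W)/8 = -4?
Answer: -4203/113 ≈ -37.195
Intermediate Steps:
N(S, W) = 32 (N(S, W) = -8*(-4) = 32)
A = 2 (A = -3 + 5 = 2)
o = 4 (o = 2 + 2 = 4)
F(E) = 31 (F(E) = 32 - 1*1 = 32 - 1 = 31)
p = 62 (p = 31*2 = 62)
o*(p/Z) - 35 = 4*(62/(-113)) - 35 = 4*(62*(-1/113)) - 35 = 4*(-62/113) - 35 = -248/113 - 35 = -4203/113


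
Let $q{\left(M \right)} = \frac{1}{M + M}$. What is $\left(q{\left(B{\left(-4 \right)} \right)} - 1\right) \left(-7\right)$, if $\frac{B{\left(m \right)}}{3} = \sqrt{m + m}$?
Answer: $7 + \frac{7 i \sqrt{2}}{24} \approx 7.0 + 0.41248 i$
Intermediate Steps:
$B{\left(m \right)} = 3 \sqrt{2} \sqrt{m}$ ($B{\left(m \right)} = 3 \sqrt{m + m} = 3 \sqrt{2 m} = 3 \sqrt{2} \sqrt{m}$)
$q{\left(M \right)} = \frac{1}{2 M}$
$\left(q{\left(B{\left(-4 \right)} \right)} - 1\right) \left(-7\right) = \left(\frac{1}{2 \cdot 3 \sqrt{2} \sqrt{-4}} - 1\right) \left(-7\right) = \left(\frac{1}{2 \cdot 3 \sqrt{2} \cdot 2 i} - 1\right) \left(-7\right) = \left(\frac{1}{2 \cdot 6 i \sqrt{2}} - 1\right) \left(-7\right) = \left(\frac{\left(- \frac{1}{12}\right) i \sqrt{2}}{2} - 1\right) \left(-7\right) = \left(- \frac{i \sqrt{2}}{24} - 1\right) \left(-7\right) = \left(-1 - \frac{i \sqrt{2}}{24}\right) \left(-7\right) = 7 + \frac{7 i \sqrt{2}}{24}$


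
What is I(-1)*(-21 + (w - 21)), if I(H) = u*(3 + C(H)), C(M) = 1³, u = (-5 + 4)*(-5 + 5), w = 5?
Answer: 0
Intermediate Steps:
u = 0 (u = -1*0 = 0)
C(M) = 1
I(H) = 0 (I(H) = 0*(3 + 1) = 0*4 = 0)
I(-1)*(-21 + (w - 21)) = 0*(-21 + (5 - 21)) = 0*(-21 - 16) = 0*(-37) = 0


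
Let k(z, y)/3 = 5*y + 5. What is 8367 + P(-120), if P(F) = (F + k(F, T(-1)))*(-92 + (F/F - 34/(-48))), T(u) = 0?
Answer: 142781/8 ≈ 17848.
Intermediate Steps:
k(z, y) = 15 + 15*y (k(z, y) = 3*(5*y + 5) = 3*(5 + 5*y) = 15 + 15*y)
P(F) = -10835/8 - 2167*F/24 (P(F) = (F + (15 + 15*0))*(-92 + (F/F - 34/(-48))) = (F + (15 + 0))*(-92 + (1 - 34*(-1/48))) = (F + 15)*(-92 + (1 + 17/24)) = (15 + F)*(-92 + 41/24) = (15 + F)*(-2167/24) = -10835/8 - 2167*F/24)
8367 + P(-120) = 8367 + (-10835/8 - 2167/24*(-120)) = 8367 + (-10835/8 + 10835) = 8367 + 75845/8 = 142781/8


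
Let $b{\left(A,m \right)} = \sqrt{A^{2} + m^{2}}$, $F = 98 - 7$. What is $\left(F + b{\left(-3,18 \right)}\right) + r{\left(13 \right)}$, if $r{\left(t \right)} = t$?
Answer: $104 + 3 \sqrt{37} \approx 122.25$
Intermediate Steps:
$F = 91$ ($F = 98 - 7 = 91$)
$\left(F + b{\left(-3,18 \right)}\right) + r{\left(13 \right)} = \left(91 + \sqrt{\left(-3\right)^{2} + 18^{2}}\right) + 13 = \left(91 + \sqrt{9 + 324}\right) + 13 = \left(91 + \sqrt{333}\right) + 13 = \left(91 + 3 \sqrt{37}\right) + 13 = 104 + 3 \sqrt{37}$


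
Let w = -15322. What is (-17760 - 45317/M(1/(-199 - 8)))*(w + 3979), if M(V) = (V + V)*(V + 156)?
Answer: -9015550394859/64582 ≈ -1.3960e+8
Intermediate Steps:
M(V) = 2*V*(156 + V) (M(V) = (2*V)*(156 + V) = 2*V*(156 + V))
(-17760 - 45317/M(1/(-199 - 8)))*(w + 3979) = (-17760 - 45317*(-199 - 8)/(2*(156 + 1/(-199 - 8))))*(-15322 + 3979) = (-17760 - 45317*(-207/(2*(156 + 1/(-207)))))*(-11343) = (-17760 - 45317*(-207/(2*(156 - 1/207))))*(-11343) = (-17760 - 45317/(2*(-1/207)*(32291/207)))*(-11343) = (-17760 - 45317/(-64582/42849))*(-11343) = (-17760 - 45317*(-42849/64582))*(-11343) = (-17760 + 1941788133/64582)*(-11343) = (794811813/64582)*(-11343) = -9015550394859/64582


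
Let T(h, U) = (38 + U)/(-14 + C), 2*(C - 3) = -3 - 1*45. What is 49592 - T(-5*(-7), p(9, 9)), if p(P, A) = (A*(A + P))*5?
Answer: 1736568/35 ≈ 49616.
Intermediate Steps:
C = -21 (C = 3 + (-3 - 1*45)/2 = 3 + (-3 - 45)/2 = 3 + (½)*(-48) = 3 - 24 = -21)
p(P, A) = 5*A*(A + P)
T(h, U) = -38/35 - U/35 (T(h, U) = (38 + U)/(-14 - 21) = (38 + U)/(-35) = (38 + U)*(-1/35) = -38/35 - U/35)
49592 - T(-5*(-7), p(9, 9)) = 49592 - (-38/35 - 9*(9 + 9)/7) = 49592 - (-38/35 - 9*18/7) = 49592 - (-38/35 - 1/35*810) = 49592 - (-38/35 - 162/7) = 49592 - 1*(-848/35) = 49592 + 848/35 = 1736568/35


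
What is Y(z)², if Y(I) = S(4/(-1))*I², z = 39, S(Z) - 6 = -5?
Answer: 2313441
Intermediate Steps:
S(Z) = 1 (S(Z) = 6 - 5 = 1)
Y(I) = I² (Y(I) = 1*I² = I²)
Y(z)² = (39²)² = 1521² = 2313441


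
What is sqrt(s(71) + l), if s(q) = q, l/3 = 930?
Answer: sqrt(2861) ≈ 53.488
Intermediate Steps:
l = 2790 (l = 3*930 = 2790)
sqrt(s(71) + l) = sqrt(71 + 2790) = sqrt(2861)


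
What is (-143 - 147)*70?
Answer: -20300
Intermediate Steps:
(-143 - 147)*70 = -290*70 = -20300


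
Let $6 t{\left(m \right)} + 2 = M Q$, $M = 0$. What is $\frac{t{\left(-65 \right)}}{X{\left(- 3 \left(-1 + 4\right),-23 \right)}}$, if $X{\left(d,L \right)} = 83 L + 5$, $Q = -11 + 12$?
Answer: $\frac{1}{5712} \approx 0.00017507$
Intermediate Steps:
$Q = 1$
$X{\left(d,L \right)} = 5 + 83 L$
$t{\left(m \right)} = - \frac{1}{3}$ ($t{\left(m \right)} = - \frac{1}{3} + \frac{0 \cdot 1}{6} = - \frac{1}{3} + \frac{1}{6} \cdot 0 = - \frac{1}{3} + 0 = - \frac{1}{3}$)
$\frac{t{\left(-65 \right)}}{X{\left(- 3 \left(-1 + 4\right),-23 \right)}} = - \frac{1}{3 \left(5 + 83 \left(-23\right)\right)} = - \frac{1}{3 \left(5 - 1909\right)} = - \frac{1}{3 \left(-1904\right)} = \left(- \frac{1}{3}\right) \left(- \frac{1}{1904}\right) = \frac{1}{5712}$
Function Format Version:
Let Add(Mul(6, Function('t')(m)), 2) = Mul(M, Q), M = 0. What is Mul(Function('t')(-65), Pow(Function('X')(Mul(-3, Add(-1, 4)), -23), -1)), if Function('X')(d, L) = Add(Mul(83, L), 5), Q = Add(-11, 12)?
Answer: Rational(1, 5712) ≈ 0.00017507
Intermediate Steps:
Q = 1
Function('X')(d, L) = Add(5, Mul(83, L))
Function('t')(m) = Rational(-1, 3) (Function('t')(m) = Add(Rational(-1, 3), Mul(Rational(1, 6), Mul(0, 1))) = Add(Rational(-1, 3), Mul(Rational(1, 6), 0)) = Add(Rational(-1, 3), 0) = Rational(-1, 3))
Mul(Function('t')(-65), Pow(Function('X')(Mul(-3, Add(-1, 4)), -23), -1)) = Mul(Rational(-1, 3), Pow(Add(5, Mul(83, -23)), -1)) = Mul(Rational(-1, 3), Pow(Add(5, -1909), -1)) = Mul(Rational(-1, 3), Pow(-1904, -1)) = Mul(Rational(-1, 3), Rational(-1, 1904)) = Rational(1, 5712)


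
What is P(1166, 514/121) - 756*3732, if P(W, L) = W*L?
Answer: -30980828/11 ≈ -2.8164e+6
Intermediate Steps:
P(W, L) = L*W
P(1166, 514/121) - 756*3732 = (514/121)*1166 - 756*3732 = (514*(1/121))*1166 - 2821392 = (514/121)*1166 - 2821392 = 54484/11 - 2821392 = -30980828/11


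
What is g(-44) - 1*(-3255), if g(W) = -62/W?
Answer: 71641/22 ≈ 3256.4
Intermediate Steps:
g(-44) - 1*(-3255) = -62/(-44) - 1*(-3255) = -62*(-1/44) + 3255 = 31/22 + 3255 = 71641/22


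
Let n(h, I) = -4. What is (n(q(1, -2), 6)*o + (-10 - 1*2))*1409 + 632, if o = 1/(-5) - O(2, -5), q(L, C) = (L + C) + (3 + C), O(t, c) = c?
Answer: -216644/5 ≈ -43329.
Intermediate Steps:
q(L, C) = 3 + L + 2*C (q(L, C) = (C + L) + (3 + C) = 3 + L + 2*C)
o = 24/5 (o = 1/(-5) - 1*(-5) = -⅕ + 5 = 24/5 ≈ 4.8000)
(n(q(1, -2), 6)*o + (-10 - 1*2))*1409 + 632 = (-4*24/5 + (-10 - 1*2))*1409 + 632 = (-96/5 + (-10 - 2))*1409 + 632 = (-96/5 - 12)*1409 + 632 = -156/5*1409 + 632 = -219804/5 + 632 = -216644/5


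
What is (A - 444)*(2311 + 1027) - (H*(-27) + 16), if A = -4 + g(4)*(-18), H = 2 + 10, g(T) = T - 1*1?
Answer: -1675368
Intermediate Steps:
g(T) = -1 + T (g(T) = T - 1 = -1 + T)
H = 12
A = -58 (A = -4 + (-1 + 4)*(-18) = -4 + 3*(-18) = -4 - 54 = -58)
(A - 444)*(2311 + 1027) - (H*(-27) + 16) = (-58 - 444)*(2311 + 1027) - (12*(-27) + 16) = -502*3338 - (-324 + 16) = -1675676 - 1*(-308) = -1675676 + 308 = -1675368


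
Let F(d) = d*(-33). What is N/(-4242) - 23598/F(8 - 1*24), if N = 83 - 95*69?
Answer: -8057125/186648 ≈ -43.167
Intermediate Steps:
N = -6472 (N = 83 - 6555 = -6472)
F(d) = -33*d
N/(-4242) - 23598/F(8 - 1*24) = -6472/(-4242) - 23598*(-1/(33*(8 - 1*24))) = -6472*(-1/4242) - 23598*(-1/(33*(8 - 24))) = 3236/2121 - 23598/((-33*(-16))) = 3236/2121 - 23598/528 = 3236/2121 - 23598*1/528 = 3236/2121 - 3933/88 = -8057125/186648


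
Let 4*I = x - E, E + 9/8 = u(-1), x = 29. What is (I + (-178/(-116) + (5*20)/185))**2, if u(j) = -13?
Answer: 194863093489/1178960896 ≈ 165.28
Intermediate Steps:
E = -113/8 (E = -9/8 - 13 = -113/8 ≈ -14.125)
I = 345/32 (I = (29 - 1*(-113/8))/4 = (29 + 113/8)/4 = (1/4)*(345/8) = 345/32 ≈ 10.781)
(I + (-178/(-116) + (5*20)/185))**2 = (345/32 + (-178/(-116) + (5*20)/185))**2 = (345/32 + (-178*(-1/116) + 100*(1/185)))**2 = (345/32 + (89/58 + 20/37))**2 = (345/32 + 4453/2146)**2 = (441433/34336)**2 = 194863093489/1178960896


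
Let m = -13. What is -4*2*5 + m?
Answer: -53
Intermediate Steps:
-4*2*5 + m = -4*2*5 - 13 = -8*5 - 13 = -40 - 13 = -53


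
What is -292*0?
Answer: 0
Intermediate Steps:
-292*0 = -2*0 = 0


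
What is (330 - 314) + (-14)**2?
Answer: 212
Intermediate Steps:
(330 - 314) + (-14)**2 = 16 + 196 = 212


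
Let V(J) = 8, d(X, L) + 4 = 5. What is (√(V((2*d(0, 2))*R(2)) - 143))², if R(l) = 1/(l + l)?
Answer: -135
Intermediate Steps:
R(l) = 1/(2*l)
d(X, L) = 1 (d(X, L) = -4 + 5 = 1)
(√(V((2*d(0, 2))*R(2)) - 143))² = (√(8 - 143))² = (√(-135))² = (3*I*√15)² = -135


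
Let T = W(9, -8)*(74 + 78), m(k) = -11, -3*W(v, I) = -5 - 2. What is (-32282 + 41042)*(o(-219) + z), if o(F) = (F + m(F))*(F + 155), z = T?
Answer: 132054080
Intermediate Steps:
W(v, I) = 7/3 (W(v, I) = -(-5 - 2)/3 = -1/3*(-7) = 7/3)
T = 1064/3 (T = 7*(74 + 78)/3 = (7/3)*152 = 1064/3 ≈ 354.67)
z = 1064/3 ≈ 354.67
o(F) = (-11 + F)*(155 + F) (o(F) = (F - 11)*(F + 155) = (-11 + F)*(155 + F))
(-32282 + 41042)*(o(-219) + z) = (-32282 + 41042)*((-1705 + (-219)**2 + 144*(-219)) + 1064/3) = 8760*((-1705 + 47961 - 31536) + 1064/3) = 8760*(14720 + 1064/3) = 8760*(45224/3) = 132054080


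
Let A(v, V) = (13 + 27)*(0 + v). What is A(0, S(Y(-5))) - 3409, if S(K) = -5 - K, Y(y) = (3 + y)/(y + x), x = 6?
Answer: -3409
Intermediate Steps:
Y(y) = (3 + y)/(6 + y) (Y(y) = (3 + y)/(y + 6) = (3 + y)/(6 + y))
A(v, V) = 40*v
A(0, S(Y(-5))) - 3409 = 40*0 - 3409 = 0 - 3409 = -3409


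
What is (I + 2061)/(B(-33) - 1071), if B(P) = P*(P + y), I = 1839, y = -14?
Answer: 65/8 ≈ 8.1250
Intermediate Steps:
B(P) = P*(-14 + P) (B(P) = P*(P - 14) = P*(-14 + P))
(I + 2061)/(B(-33) - 1071) = (1839 + 2061)/(-33*(-14 - 33) - 1071) = 3900/(-33*(-47) - 1071) = 3900/(1551 - 1071) = 3900/480 = 3900*(1/480) = 65/8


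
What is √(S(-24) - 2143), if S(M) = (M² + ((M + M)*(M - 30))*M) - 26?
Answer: 3*I*√7089 ≈ 252.59*I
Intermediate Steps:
S(M) = -26 + M² + 2*M²*(-30 + M) (S(M) = (M² + ((2*M)*(-30 + M))*M) - 26 = (M² + (2*M*(-30 + M))*M) - 26 = (M² + 2*M²*(-30 + M)) - 26 = -26 + M² + 2*M²*(-30 + M))
√(S(-24) - 2143) = √((-26 - 59*(-24)² + 2*(-24)³) - 2143) = √((-26 - 59*576 + 2*(-13824)) - 2143) = √((-26 - 33984 - 27648) - 2143) = √(-61658 - 2143) = √(-63801) = 3*I*√7089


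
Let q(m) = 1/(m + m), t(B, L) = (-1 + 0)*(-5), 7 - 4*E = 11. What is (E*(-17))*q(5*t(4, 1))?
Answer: 17/50 ≈ 0.34000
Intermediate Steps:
E = -1 (E = 7/4 - ¼*11 = 7/4 - 11/4 = -1)
t(B, L) = 5 (t(B, L) = -1*(-5) = 5)
q(m) = 1/(2*m)
(E*(-17))*q(5*t(4, 1)) = (-1*(-17))*(1/(2*((5*5)))) = 17*((½)/25) = 17*((½)*(1/25)) = 17*(1/50) = 17/50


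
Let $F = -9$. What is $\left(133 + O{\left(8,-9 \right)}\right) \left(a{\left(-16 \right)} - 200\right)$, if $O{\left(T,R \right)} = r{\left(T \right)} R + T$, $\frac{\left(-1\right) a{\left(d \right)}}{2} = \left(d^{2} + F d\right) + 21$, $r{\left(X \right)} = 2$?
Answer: $-128166$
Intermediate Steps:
$a{\left(d \right)} = -42 - 2 d^{2} + 18 d$ ($a{\left(d \right)} = - 2 \left(\left(d^{2} - 9 d\right) + 21\right) = - 2 \left(21 + d^{2} - 9 d\right) = -42 - 2 d^{2} + 18 d$)
$O{\left(T,R \right)} = T + 2 R$ ($O{\left(T,R \right)} = 2 R + T = T + 2 R$)
$\left(133 + O{\left(8,-9 \right)}\right) \left(a{\left(-16 \right)} - 200\right) = \left(133 + \left(8 + 2 \left(-9\right)\right)\right) \left(\left(-42 - 2 \left(-16\right)^{2} + 18 \left(-16\right)\right) - 200\right) = \left(133 + \left(8 - 18\right)\right) \left(\left(-42 - 512 - 288\right) - 200\right) = \left(133 - 10\right) \left(\left(-42 - 512 - 288\right) - 200\right) = 123 \left(-842 - 200\right) = 123 \left(-1042\right) = -128166$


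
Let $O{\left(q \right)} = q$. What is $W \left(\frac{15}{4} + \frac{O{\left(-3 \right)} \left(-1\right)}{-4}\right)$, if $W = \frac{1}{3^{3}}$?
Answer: $\frac{1}{9} \approx 0.11111$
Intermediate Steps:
$W = \frac{1}{27} \approx 0.037037$
$W \left(\frac{15}{4} + \frac{O{\left(-3 \right)} \left(-1\right)}{-4}\right) = \frac{\frac{15}{4} + \frac{\left(-3\right) \left(-1\right)}{-4}}{27} = \frac{15 \cdot \frac{1}{4} + 3 \left(- \frac{1}{4}\right)}{27} = \frac{\frac{15}{4} - \frac{3}{4}}{27} = \frac{1}{27} \cdot 3 = \frac{1}{9}$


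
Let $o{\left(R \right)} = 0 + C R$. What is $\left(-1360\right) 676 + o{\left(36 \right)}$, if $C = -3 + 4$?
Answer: $-919324$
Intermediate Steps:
$C = 1$
$o{\left(R \right)} = R$ ($o{\left(R \right)} = 0 + 1 R = 0 + R = R$)
$\left(-1360\right) 676 + o{\left(36 \right)} = \left(-1360\right) 676 + 36 = -919360 + 36 = -919324$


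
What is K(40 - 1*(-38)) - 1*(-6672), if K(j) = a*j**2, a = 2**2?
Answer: 31008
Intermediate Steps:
a = 4
K(j) = 4*j**2
K(40 - 1*(-38)) - 1*(-6672) = 4*(40 - 1*(-38))**2 - 1*(-6672) = 4*(40 + 38)**2 + 6672 = 4*78**2 + 6672 = 4*6084 + 6672 = 24336 + 6672 = 31008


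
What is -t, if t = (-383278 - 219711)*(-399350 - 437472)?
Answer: -504594460958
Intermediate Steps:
t = 504594460958 (t = -602989*(-836822) = 504594460958)
-t = -1*504594460958 = -504594460958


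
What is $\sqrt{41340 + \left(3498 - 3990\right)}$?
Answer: $4 \sqrt{2553} \approx 202.11$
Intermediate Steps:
$\sqrt{41340 + \left(3498 - 3990\right)} = \sqrt{41340 - 492} = \sqrt{40848} = 4 \sqrt{2553}$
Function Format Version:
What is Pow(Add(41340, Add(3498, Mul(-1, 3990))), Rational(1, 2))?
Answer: Mul(4, Pow(2553, Rational(1, 2))) ≈ 202.11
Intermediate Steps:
Pow(Add(41340, Add(3498, Mul(-1, 3990))), Rational(1, 2)) = Pow(Add(41340, Add(3498, -3990)), Rational(1, 2)) = Pow(Add(41340, -492), Rational(1, 2)) = Pow(40848, Rational(1, 2)) = Mul(4, Pow(2553, Rational(1, 2)))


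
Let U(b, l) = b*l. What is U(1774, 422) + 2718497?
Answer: 3467125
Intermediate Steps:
U(1774, 422) + 2718497 = 1774*422 + 2718497 = 748628 + 2718497 = 3467125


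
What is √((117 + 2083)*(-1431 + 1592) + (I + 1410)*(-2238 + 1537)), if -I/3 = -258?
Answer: 28*I*√1501 ≈ 1084.8*I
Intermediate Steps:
I = 774 (I = -3*(-258) = 774)
√((117 + 2083)*(-1431 + 1592) + (I + 1410)*(-2238 + 1537)) = √((117 + 2083)*(-1431 + 1592) + (774 + 1410)*(-2238 + 1537)) = √(2200*161 + 2184*(-701)) = √(354200 - 1530984) = √(-1176784) = 28*I*√1501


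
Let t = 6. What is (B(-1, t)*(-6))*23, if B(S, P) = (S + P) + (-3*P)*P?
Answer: 14214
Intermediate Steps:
B(S, P) = P + S - 3*P**2 (B(S, P) = (P + S) - 3*P**2 = P + S - 3*P**2)
(B(-1, t)*(-6))*23 = ((6 - 1 - 3*6**2)*(-6))*23 = ((6 - 1 - 3*36)*(-6))*23 = ((6 - 1 - 108)*(-6))*23 = -103*(-6)*23 = 618*23 = 14214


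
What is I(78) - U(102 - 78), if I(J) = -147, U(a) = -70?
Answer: -77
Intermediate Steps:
I(78) - U(102 - 78) = -147 - 1*(-70) = -147 + 70 = -77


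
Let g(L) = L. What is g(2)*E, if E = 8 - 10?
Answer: -4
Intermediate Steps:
E = -2
g(2)*E = 2*(-2) = -4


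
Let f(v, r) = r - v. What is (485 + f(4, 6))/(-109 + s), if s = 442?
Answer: 487/333 ≈ 1.4625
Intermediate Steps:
(485 + f(4, 6))/(-109 + s) = (485 + (6 - 1*4))/(-109 + 442) = (485 + (6 - 4))/333 = (485 + 2)*(1/333) = 487*(1/333) = 487/333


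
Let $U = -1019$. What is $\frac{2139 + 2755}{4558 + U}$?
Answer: $\frac{4894}{3539} \approx 1.3829$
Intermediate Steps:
$\frac{2139 + 2755}{4558 + U} = \frac{2139 + 2755}{4558 - 1019} = \frac{4894}{3539}$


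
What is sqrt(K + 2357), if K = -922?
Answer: sqrt(1435) ≈ 37.881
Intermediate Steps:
sqrt(K + 2357) = sqrt(-922 + 2357) = sqrt(1435)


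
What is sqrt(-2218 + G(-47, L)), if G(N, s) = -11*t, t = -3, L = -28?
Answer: I*sqrt(2185) ≈ 46.744*I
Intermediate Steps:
G(N, s) = 33 (G(N, s) = -11*(-3) = 33)
sqrt(-2218 + G(-47, L)) = sqrt(-2218 + 33) = sqrt(-2185) = I*sqrt(2185)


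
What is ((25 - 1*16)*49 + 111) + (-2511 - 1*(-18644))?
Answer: 16685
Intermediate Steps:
((25 - 1*16)*49 + 111) + (-2511 - 1*(-18644)) = ((25 - 16)*49 + 111) + (-2511 + 18644) = (9*49 + 111) + 16133 = (441 + 111) + 16133 = 552 + 16133 = 16685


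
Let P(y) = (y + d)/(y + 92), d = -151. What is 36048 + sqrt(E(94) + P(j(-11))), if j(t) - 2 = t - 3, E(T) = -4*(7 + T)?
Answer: 36048 + I*sqrt(162415)/20 ≈ 36048.0 + 20.15*I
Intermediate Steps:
E(T) = -28 - 4*T
j(t) = -1 + t (j(t) = 2 + (t - 3) = 2 + (-3 + t) = -1 + t)
P(y) = (-151 + y)/(92 + y) (P(y) = (y - 151)/(y + 92) = (-151 + y)/(92 + y))
36048 + sqrt(E(94) + P(j(-11))) = 36048 + sqrt((-28 - 4*94) + (-151 + (-1 - 11))/(92 + (-1 - 11))) = 36048 + sqrt((-28 - 376) + (-151 - 12)/(92 - 12)) = 36048 + sqrt(-404 - 163/80) = 36048 + sqrt(-32483/80) = 36048 + I*sqrt(162415)/20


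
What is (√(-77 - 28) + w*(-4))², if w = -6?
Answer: (24 + I*√105)² ≈ 471.0 + 491.85*I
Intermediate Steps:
(√(-77 - 28) + w*(-4))² = (√(-77 - 28) - 6*(-4))² = (√(-105) + 24)² = (I*√105 + 24)² = (24 + I*√105)²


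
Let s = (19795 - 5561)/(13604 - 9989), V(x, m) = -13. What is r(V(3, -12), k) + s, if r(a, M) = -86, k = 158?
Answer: -296656/3615 ≈ -82.063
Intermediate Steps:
s = 14234/3615 ≈ 3.9375
r(V(3, -12), k) + s = -86 + 14234/3615 = -296656/3615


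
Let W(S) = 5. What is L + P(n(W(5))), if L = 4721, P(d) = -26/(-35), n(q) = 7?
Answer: 165261/35 ≈ 4721.7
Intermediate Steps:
P(d) = 26/35 (P(d) = -26*(-1/35) = 26/35)
L + P(n(W(5))) = 4721 + 26/35 = 165261/35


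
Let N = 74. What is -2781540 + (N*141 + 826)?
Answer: -2770280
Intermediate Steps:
-2781540 + (N*141 + 826) = -2781540 + (74*141 + 826) = -2781540 + (10434 + 826) = -2781540 + 11260 = -2770280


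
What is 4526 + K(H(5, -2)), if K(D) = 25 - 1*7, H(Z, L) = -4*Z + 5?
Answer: 4544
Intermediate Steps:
H(Z, L) = 5 - 4*Z
K(D) = 18 (K(D) = 25 - 7 = 18)
4526 + K(H(5, -2)) = 4526 + 18 = 4544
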